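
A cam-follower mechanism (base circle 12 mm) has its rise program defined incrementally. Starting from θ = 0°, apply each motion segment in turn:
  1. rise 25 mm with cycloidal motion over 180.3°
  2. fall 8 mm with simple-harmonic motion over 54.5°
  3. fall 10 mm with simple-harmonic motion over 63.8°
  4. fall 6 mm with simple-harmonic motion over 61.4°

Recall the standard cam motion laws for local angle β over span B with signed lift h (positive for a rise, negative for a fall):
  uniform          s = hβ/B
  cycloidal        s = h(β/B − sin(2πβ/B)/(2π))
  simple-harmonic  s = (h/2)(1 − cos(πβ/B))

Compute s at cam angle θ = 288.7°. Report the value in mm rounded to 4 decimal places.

seg 1 [0°–180.3°] cycloidal, h=25: full span → s += 25 → s = 25.0000
seg 2 [180.3°–234.8°] simple-harmonic, h=-8: full span → s += -8 → s = 17.0000
seg 3 [234.8°–298.6°] simple-harmonic, h=-10: θ=288.7° here. β=53.9, B=63.8. -10/2·(1 − cos(π·0.8448)) = -9.4176 → s = 7.5824

7.5824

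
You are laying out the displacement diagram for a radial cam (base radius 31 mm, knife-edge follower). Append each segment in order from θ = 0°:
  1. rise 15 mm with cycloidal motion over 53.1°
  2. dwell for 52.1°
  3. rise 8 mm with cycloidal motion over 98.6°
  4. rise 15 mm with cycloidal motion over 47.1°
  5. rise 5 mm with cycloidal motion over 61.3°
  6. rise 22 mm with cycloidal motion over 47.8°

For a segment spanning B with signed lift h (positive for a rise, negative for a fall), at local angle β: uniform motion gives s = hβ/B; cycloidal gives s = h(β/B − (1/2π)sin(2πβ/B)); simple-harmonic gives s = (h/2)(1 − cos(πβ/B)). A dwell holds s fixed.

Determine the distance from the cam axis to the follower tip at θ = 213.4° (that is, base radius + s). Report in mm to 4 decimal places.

seg 1 [0°–53.1°] cycloidal, h=15: full span → s += 15 → s = 15.0000
seg 2 [53.1°–105.2°] dwell: s stays 15.0000
seg 3 [105.2°–203.8°] cycloidal, h=8: full span → s += 8 → s = 23.0000
seg 4 [203.8°–250.9°] cycloidal, h=15: θ=213.4° here. β=9.6, B=47.1. 15·(0.2038 − sin(2π·0.2038)/(2π)) = 0.7698 → s = 23.7698
radial distance = base radius + s = 31 + 23.7698 = 54.7698

54.7698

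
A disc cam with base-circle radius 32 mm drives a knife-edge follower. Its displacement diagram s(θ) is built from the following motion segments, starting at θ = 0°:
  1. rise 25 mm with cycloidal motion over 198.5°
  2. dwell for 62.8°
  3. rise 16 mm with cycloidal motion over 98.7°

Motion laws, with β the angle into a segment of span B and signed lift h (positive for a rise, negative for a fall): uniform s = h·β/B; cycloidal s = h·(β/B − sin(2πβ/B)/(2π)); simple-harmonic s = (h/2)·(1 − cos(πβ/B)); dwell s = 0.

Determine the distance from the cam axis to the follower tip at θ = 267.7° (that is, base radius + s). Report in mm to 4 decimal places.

seg 1 [0°–198.5°] cycloidal, h=25: full span → s += 25 → s = 25.0000
seg 2 [198.5°–261.3°] dwell: s stays 25.0000
seg 3 [261.3°–360°] cycloidal, h=16: θ=267.7° here. β=6.4, B=98.7. 16·(0.0648 − sin(2π·0.0648)/(2π)) = 0.0285 → s = 25.0285
radial distance = base radius + s = 32 + 25.0285 = 57.0285

57.0285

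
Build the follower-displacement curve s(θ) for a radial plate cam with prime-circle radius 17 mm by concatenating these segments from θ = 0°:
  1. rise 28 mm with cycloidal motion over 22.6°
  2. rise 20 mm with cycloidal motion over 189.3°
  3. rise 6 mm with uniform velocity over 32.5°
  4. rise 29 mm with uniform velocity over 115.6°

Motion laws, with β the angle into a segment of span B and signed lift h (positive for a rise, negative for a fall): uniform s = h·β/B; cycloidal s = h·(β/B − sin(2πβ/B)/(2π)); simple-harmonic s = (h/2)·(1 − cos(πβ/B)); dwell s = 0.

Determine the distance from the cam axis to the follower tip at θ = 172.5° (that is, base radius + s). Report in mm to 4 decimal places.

seg 1 [0°–22.6°] cycloidal, h=28: full span → s += 28 → s = 28.0000
seg 2 [22.6°–211.9°] cycloidal, h=20: θ=172.5° here. β=149.9, B=189.3. 20·(0.7919 − sin(2π·0.7919)/(2π)) = 18.9109 → s = 46.9109
radial distance = base radius + s = 17 + 46.9109 = 63.9109

63.9109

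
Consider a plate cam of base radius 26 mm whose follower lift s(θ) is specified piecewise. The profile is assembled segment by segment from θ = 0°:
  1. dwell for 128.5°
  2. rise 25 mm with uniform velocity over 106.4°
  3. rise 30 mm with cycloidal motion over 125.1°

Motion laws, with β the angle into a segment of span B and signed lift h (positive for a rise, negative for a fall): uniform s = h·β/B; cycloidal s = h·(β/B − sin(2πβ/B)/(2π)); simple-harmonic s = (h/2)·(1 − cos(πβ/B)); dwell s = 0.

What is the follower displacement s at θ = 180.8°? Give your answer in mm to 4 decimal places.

seg 1 [0°–128.5°] dwell: s stays 0.0000
seg 2 [128.5°–234.9°] uniform, h=25: θ=180.8° here. β=52.3, B=106.4. 25·52.3/106.4 = 12.2885 → s = 12.2885

12.2885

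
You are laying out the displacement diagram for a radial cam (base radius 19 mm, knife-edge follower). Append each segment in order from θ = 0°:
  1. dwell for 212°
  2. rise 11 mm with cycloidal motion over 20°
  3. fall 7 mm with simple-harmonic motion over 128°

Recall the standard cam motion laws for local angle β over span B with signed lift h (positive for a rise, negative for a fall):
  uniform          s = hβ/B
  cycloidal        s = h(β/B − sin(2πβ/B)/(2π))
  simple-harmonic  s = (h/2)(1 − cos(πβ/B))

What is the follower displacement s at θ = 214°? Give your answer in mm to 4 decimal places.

seg 1 [0°–212°] dwell: s stays 0.0000
seg 2 [212°–232°] cycloidal, h=11: θ=214° here. β=2, B=20. 11·(0.1000 − sin(2π·0.1000)/(2π)) = 0.0710 → s = 0.0710

0.0710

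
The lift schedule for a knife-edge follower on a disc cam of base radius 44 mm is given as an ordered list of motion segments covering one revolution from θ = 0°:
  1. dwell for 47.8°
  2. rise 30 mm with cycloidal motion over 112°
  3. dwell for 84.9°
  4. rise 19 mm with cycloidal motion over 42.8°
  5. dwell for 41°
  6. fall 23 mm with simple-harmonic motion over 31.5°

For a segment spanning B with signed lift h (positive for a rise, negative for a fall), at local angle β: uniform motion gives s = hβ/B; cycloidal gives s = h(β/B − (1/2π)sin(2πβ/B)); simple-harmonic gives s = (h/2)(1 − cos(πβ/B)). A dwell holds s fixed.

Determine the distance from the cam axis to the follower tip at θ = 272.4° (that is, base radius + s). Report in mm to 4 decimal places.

seg 1 [0°–47.8°] dwell: s stays 0.0000
seg 2 [47.8°–159.8°] cycloidal, h=30: full span → s += 30 → s = 30.0000
seg 3 [159.8°–244.7°] dwell: s stays 30.0000
seg 4 [244.7°–287.5°] cycloidal, h=19: θ=272.4° here. β=27.7, B=42.8. 19·(0.6472 − sin(2π·0.6472)/(2π)) = 14.7115 → s = 44.7115
radial distance = base radius + s = 44 + 44.7115 = 88.7115

88.7115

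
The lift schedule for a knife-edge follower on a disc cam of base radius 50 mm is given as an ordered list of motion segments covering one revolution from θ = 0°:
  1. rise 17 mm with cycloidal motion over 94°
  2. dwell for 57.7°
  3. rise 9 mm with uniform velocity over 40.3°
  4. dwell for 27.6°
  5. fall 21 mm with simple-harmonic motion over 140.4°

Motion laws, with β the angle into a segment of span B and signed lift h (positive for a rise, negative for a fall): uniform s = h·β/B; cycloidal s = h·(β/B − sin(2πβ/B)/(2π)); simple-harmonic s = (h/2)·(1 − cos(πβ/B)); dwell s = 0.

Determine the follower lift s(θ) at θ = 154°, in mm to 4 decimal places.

seg 1 [0°–94°] cycloidal, h=17: full span → s += 17 → s = 17.0000
seg 2 [94°–151.7°] dwell: s stays 17.0000
seg 3 [151.7°–192°] uniform, h=9: θ=154° here. β=2.3, B=40.3. 9·2.3/40.3 = 0.5136 → s = 17.5136

17.5136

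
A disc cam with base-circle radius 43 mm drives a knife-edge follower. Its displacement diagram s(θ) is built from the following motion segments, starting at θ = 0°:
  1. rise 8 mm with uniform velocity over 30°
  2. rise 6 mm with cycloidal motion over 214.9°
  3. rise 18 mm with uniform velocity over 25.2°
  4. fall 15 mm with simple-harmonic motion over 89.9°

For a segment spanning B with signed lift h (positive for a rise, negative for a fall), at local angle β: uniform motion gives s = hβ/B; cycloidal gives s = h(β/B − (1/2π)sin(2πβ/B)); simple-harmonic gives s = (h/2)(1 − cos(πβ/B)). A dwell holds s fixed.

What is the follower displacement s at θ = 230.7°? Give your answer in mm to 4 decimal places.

seg 1 [0°–30°] uniform, h=8: full span → s += 8 → s = 8.0000
seg 2 [30°–244.9°] cycloidal, h=6: θ=230.7° here. β=200.7, B=214.9. 6·(0.9339 − sin(2π·0.9339)/(2π)) = 5.9887 → s = 13.9887

13.9887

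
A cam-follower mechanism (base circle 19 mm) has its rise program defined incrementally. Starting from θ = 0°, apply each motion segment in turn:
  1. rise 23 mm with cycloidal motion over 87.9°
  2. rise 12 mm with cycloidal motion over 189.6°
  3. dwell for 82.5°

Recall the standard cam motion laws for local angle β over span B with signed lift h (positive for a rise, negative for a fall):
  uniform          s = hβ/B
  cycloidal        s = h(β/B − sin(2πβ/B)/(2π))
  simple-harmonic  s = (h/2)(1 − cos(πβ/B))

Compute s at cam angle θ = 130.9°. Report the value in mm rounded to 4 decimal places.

seg 1 [0°–87.9°] cycloidal, h=23: full span → s += 23 → s = 23.0000
seg 2 [87.9°–277.5°] cycloidal, h=12: θ=130.9° here. β=43, B=189.6. 12·(0.2268 − sin(2π·0.2268)/(2π)) = 0.8319 → s = 23.8319

23.8319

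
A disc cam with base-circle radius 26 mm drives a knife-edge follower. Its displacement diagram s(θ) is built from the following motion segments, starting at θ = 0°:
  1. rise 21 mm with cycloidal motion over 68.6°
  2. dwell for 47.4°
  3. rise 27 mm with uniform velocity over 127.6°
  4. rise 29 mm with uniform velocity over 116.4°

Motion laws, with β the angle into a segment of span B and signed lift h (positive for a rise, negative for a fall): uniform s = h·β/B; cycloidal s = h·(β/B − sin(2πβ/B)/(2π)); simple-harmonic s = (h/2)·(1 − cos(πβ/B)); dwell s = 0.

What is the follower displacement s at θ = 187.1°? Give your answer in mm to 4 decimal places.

seg 1 [0°–68.6°] cycloidal, h=21: full span → s += 21 → s = 21.0000
seg 2 [68.6°–116°] dwell: s stays 21.0000
seg 3 [116°–243.6°] uniform, h=27: θ=187.1° here. β=71.1, B=127.6. 27·71.1/127.6 = 15.0447 → s = 36.0447

36.0447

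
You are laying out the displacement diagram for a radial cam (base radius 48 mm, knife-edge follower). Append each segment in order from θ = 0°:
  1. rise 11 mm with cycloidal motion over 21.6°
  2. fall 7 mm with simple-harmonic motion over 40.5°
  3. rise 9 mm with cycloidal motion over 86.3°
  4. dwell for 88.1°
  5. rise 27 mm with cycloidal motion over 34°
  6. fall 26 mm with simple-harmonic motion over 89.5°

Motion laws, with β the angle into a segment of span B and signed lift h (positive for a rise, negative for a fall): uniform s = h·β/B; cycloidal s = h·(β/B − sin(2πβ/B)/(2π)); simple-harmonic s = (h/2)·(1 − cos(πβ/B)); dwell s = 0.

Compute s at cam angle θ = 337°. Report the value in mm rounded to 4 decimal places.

seg 1 [0°–21.6°] cycloidal, h=11: full span → s += 11 → s = 11.0000
seg 2 [21.6°–62.1°] simple-harmonic, h=-7: full span → s += -7 → s = 4.0000
seg 3 [62.1°–148.4°] cycloidal, h=9: full span → s += 9 → s = 13.0000
seg 4 [148.4°–236.5°] dwell: s stays 13.0000
seg 5 [236.5°–270.5°] cycloidal, h=27: full span → s += 27 → s = 40.0000
seg 6 [270.5°–360°] simple-harmonic, h=-26: θ=337° here. β=66.5, B=89.5. -26/2·(1 − cos(π·0.7430)) = -21.9885 → s = 18.0115

18.0115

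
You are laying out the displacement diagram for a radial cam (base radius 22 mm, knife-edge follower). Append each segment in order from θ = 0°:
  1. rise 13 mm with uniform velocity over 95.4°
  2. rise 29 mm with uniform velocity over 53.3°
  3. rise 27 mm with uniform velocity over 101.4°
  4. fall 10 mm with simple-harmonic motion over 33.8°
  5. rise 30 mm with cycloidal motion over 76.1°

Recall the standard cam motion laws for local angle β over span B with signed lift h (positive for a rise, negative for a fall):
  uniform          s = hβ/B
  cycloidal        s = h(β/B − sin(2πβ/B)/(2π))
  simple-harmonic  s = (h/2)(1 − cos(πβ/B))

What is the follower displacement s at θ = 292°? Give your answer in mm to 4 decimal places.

seg 1 [0°–95.4°] uniform, h=13: full span → s += 13 → s = 13.0000
seg 2 [95.4°–148.7°] uniform, h=29: full span → s += 29 → s = 42.0000
seg 3 [148.7°–250.1°] uniform, h=27: full span → s += 27 → s = 69.0000
seg 4 [250.1°–283.9°] simple-harmonic, h=-10: full span → s += -10 → s = 59.0000
seg 5 [283.9°–360°] cycloidal, h=30: θ=292° here. β=8.1, B=76.1. 30·(0.1064 − sin(2π·0.1064)/(2π)) = 0.2328 → s = 59.2328

59.2328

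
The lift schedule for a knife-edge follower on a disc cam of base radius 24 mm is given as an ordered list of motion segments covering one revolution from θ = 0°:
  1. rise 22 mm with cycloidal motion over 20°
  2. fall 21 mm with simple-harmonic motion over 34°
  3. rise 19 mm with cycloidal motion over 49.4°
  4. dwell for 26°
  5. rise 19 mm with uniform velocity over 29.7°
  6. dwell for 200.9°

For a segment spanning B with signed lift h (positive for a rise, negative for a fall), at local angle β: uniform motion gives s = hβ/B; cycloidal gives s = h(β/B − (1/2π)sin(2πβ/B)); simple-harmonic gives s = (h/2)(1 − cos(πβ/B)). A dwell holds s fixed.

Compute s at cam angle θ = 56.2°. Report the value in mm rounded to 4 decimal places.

seg 1 [0°–20°] cycloidal, h=22: full span → s += 22 → s = 22.0000
seg 2 [20°–54°] simple-harmonic, h=-21: full span → s += -21 → s = 1.0000
seg 3 [54°–103.4°] cycloidal, h=19: θ=56.2° here. β=2.2, B=49.4. 19·(0.0445 − sin(2π·0.0445)/(2π)) = 0.0110 → s = 1.0110

1.0110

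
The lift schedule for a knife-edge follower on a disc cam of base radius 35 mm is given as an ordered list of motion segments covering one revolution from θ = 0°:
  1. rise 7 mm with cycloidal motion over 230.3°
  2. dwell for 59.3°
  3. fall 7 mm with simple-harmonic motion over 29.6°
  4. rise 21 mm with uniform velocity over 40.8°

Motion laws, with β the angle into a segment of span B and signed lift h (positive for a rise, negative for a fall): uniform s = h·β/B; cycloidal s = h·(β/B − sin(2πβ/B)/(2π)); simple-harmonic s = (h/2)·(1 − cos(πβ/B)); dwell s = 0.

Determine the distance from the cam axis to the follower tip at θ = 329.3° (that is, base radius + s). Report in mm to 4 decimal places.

seg 1 [0°–230.3°] cycloidal, h=7: full span → s += 7 → s = 7.0000
seg 2 [230.3°–289.6°] dwell: s stays 7.0000
seg 3 [289.6°–319.2°] simple-harmonic, h=-7: full span → s += -7 → s = 0.0000
seg 4 [319.2°–360°] uniform, h=21: θ=329.3° here. β=10.1, B=40.8. 21·10.1/40.8 = 5.1985 → s = 5.1985
radial distance = base radius + s = 35 + 5.1985 = 40.1985

40.1985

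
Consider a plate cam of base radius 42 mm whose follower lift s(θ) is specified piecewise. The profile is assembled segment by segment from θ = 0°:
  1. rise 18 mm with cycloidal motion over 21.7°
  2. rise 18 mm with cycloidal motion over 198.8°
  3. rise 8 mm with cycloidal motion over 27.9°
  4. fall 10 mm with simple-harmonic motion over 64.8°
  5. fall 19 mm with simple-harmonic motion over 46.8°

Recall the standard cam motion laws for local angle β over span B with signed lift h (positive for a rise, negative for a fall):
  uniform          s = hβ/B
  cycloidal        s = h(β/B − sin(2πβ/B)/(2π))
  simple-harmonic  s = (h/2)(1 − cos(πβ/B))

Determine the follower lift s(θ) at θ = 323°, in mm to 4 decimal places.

seg 1 [0°–21.7°] cycloidal, h=18: full span → s += 18 → s = 18.0000
seg 2 [21.7°–220.5°] cycloidal, h=18: full span → s += 18 → s = 36.0000
seg 3 [220.5°–248.4°] cycloidal, h=8: full span → s += 8 → s = 44.0000
seg 4 [248.4°–313.2°] simple-harmonic, h=-10: full span → s += -10 → s = 34.0000
seg 5 [313.2°–360°] simple-harmonic, h=-19: θ=323° here. β=9.8, B=46.8. -19/2·(1 − cos(π·0.2094)) = -1.9826 → s = 32.0174

32.0174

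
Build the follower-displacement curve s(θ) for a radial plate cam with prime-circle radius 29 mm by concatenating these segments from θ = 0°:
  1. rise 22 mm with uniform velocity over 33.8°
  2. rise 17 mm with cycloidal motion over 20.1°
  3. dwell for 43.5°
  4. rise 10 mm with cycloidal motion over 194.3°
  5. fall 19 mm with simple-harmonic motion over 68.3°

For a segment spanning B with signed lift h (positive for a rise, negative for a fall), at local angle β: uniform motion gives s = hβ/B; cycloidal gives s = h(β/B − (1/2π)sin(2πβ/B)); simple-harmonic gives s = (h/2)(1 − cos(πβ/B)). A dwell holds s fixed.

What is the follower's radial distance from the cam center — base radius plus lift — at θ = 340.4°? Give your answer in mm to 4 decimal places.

seg 1 [0°–33.8°] uniform, h=22: full span → s += 22 → s = 22.0000
seg 2 [33.8°–53.9°] cycloidal, h=17: full span → s += 17 → s = 39.0000
seg 3 [53.9°–97.4°] dwell: s stays 39.0000
seg 4 [97.4°–291.7°] cycloidal, h=10: full span → s += 10 → s = 49.0000
seg 5 [291.7°–360°] simple-harmonic, h=-19: θ=340.4° here. β=48.7, B=68.3. -19/2·(1 − cos(π·0.7130)) = -15.3938 → s = 33.6062
radial distance = base radius + s = 29 + 33.6062 = 62.6062

62.6062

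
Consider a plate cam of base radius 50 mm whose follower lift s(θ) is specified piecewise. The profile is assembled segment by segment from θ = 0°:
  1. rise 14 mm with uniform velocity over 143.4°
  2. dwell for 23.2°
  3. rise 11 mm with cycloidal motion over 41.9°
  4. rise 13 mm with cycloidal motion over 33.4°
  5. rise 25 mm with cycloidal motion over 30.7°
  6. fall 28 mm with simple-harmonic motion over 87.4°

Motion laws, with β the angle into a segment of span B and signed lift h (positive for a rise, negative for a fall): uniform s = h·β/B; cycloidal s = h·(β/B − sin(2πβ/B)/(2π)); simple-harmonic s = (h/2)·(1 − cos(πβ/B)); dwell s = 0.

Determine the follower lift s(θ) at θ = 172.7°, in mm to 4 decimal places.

seg 1 [0°–143.4°] uniform, h=14: full span → s += 14 → s = 14.0000
seg 2 [143.4°–166.6°] dwell: s stays 14.0000
seg 3 [166.6°–208.5°] cycloidal, h=11: θ=172.7° here. β=6.1, B=41.9. 11·(0.1456 − sin(2π·0.1456)/(2π)) = 0.2142 → s = 14.2142

14.2142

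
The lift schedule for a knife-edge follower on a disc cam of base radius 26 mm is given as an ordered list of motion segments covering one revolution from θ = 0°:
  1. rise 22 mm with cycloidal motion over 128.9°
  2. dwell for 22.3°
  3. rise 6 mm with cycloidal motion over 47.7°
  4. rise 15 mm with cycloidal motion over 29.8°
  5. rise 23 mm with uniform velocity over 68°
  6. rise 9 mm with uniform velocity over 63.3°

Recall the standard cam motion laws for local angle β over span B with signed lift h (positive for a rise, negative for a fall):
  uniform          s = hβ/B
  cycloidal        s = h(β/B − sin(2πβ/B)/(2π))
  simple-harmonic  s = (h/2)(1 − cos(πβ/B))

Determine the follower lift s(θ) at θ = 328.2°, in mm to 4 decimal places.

seg 1 [0°–128.9°] cycloidal, h=22: full span → s += 22 → s = 22.0000
seg 2 [128.9°–151.2°] dwell: s stays 22.0000
seg 3 [151.2°–198.9°] cycloidal, h=6: full span → s += 6 → s = 28.0000
seg 4 [198.9°–228.7°] cycloidal, h=15: full span → s += 15 → s = 43.0000
seg 5 [228.7°–296.7°] uniform, h=23: full span → s += 23 → s = 66.0000
seg 6 [296.7°–360°] uniform, h=9: θ=328.2° here. β=31.5, B=63.3. 9·31.5/63.3 = 4.4787 → s = 70.4787

70.4787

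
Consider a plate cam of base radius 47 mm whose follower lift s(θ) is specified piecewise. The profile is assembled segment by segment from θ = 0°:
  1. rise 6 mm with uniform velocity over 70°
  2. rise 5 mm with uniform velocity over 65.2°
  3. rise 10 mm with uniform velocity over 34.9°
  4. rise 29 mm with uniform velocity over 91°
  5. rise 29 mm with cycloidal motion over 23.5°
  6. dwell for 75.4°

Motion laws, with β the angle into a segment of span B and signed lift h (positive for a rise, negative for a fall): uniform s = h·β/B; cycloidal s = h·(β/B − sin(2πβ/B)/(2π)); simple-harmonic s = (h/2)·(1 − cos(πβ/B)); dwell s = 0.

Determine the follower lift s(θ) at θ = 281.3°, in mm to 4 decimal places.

seg 1 [0°–70°] uniform, h=6: full span → s += 6 → s = 6.0000
seg 2 [70°–135.2°] uniform, h=5: full span → s += 5 → s = 11.0000
seg 3 [135.2°–170.1°] uniform, h=10: full span → s += 10 → s = 21.0000
seg 4 [170.1°–261.1°] uniform, h=29: full span → s += 29 → s = 50.0000
seg 5 [261.1°–284.6°] cycloidal, h=29: θ=281.3° here. β=20.2, B=23.5. 29·(0.8596 − sin(2π·0.8596)/(2π)) = 28.4918 → s = 78.4918

78.4918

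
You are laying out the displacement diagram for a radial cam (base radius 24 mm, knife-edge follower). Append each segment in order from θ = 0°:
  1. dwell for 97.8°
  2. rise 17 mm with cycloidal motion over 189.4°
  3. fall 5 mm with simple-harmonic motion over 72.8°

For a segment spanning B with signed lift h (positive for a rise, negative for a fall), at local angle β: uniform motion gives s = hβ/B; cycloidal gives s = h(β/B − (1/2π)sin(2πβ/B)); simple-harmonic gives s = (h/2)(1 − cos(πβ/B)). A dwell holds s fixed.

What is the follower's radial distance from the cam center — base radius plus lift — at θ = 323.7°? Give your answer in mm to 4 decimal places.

seg 1 [0°–97.8°] dwell: s stays 0.0000
seg 2 [97.8°–287.2°] cycloidal, h=17: full span → s += 17 → s = 17.0000
seg 3 [287.2°–360°] simple-harmonic, h=-5: θ=323.7° here. β=36.5, B=72.8. -5/2·(1 − cos(π·0.5014)) = -2.5108 → s = 14.4892
radial distance = base radius + s = 24 + 14.4892 = 38.4892

38.4892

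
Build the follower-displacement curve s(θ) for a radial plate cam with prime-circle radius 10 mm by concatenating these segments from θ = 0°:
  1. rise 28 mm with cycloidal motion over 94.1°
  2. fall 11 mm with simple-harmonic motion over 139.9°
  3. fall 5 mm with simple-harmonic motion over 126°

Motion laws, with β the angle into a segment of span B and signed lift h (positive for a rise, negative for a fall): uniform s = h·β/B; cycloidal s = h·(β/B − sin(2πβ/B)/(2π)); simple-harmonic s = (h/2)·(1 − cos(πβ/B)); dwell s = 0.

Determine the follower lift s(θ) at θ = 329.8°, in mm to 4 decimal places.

seg 1 [0°–94.1°] cycloidal, h=28: full span → s += 28 → s = 28.0000
seg 2 [94.1°–234°] simple-harmonic, h=-11: full span → s += -11 → s = 17.0000
seg 3 [234°–360°] simple-harmonic, h=-5: θ=329.8° here. β=95.8, B=126. -5/2·(1 − cos(π·0.7603)) = -4.3241 → s = 12.6759

12.6759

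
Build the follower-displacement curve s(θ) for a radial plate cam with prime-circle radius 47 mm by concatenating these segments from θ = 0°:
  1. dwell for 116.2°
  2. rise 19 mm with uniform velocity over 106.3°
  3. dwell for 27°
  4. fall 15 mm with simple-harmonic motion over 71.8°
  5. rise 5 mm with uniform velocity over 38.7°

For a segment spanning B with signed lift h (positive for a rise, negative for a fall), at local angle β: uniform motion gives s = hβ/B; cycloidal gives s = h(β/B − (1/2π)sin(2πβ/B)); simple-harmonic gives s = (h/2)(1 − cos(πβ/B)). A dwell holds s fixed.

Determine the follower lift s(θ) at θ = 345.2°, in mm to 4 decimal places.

seg 1 [0°–116.2°] dwell: s stays 0.0000
seg 2 [116.2°–222.5°] uniform, h=19: full span → s += 19 → s = 19.0000
seg 3 [222.5°–249.5°] dwell: s stays 19.0000
seg 4 [249.5°–321.3°] simple-harmonic, h=-15: full span → s += -15 → s = 4.0000
seg 5 [321.3°–360°] uniform, h=5: θ=345.2° here. β=23.9, B=38.7. 5·23.9/38.7 = 3.0879 → s = 7.0879

7.0879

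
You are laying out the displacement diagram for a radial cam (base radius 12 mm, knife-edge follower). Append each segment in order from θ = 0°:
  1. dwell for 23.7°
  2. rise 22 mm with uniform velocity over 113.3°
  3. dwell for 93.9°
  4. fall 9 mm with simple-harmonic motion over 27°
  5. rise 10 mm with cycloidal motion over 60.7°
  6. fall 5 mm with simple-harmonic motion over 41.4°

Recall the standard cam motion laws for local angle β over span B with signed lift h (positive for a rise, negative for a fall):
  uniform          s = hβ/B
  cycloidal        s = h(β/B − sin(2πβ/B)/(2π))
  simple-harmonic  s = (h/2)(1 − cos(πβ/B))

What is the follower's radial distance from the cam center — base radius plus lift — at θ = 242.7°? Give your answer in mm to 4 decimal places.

seg 1 [0°–23.7°] dwell: s stays 0.0000
seg 2 [23.7°–137°] uniform, h=22: full span → s += 22 → s = 22.0000
seg 3 [137°–230.9°] dwell: s stays 22.0000
seg 4 [230.9°–257.9°] simple-harmonic, h=-9: θ=242.7° here. β=11.8, B=27. -9/2·(1 − cos(π·0.4370)) = -3.6157 → s = 18.3843
radial distance = base radius + s = 12 + 18.3843 = 30.3843

30.3843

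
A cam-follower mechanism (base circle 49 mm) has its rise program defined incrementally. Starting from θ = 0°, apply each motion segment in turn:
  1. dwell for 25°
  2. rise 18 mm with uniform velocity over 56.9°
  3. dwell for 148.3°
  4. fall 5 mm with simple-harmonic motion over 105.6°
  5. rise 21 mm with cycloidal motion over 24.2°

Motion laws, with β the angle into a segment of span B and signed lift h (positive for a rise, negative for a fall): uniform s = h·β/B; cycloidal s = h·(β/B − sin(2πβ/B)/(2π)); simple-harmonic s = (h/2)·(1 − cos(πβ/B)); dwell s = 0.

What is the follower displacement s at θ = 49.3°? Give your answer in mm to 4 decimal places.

seg 1 [0°–25°] dwell: s stays 0.0000
seg 2 [25°–81.9°] uniform, h=18: θ=49.3° here. β=24.3, B=56.9. 18·24.3/56.9 = 7.6872 → s = 7.6872

7.6872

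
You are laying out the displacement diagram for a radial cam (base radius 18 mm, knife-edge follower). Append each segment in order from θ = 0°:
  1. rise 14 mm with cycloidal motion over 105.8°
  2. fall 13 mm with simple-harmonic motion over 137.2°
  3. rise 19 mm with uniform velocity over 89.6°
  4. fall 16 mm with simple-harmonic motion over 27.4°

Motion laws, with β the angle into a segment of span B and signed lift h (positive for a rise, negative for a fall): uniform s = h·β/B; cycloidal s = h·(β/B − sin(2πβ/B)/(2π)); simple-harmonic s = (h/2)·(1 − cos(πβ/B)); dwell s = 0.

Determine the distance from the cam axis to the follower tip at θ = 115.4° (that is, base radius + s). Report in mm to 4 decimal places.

seg 1 [0°–105.8°] cycloidal, h=14: full span → s += 14 → s = 14.0000
seg 2 [105.8°–243°] simple-harmonic, h=-13: θ=115.4° here. β=9.6, B=137.2. -13/2·(1 − cos(π·0.0700)) = -0.1564 → s = 13.8436
radial distance = base radius + s = 18 + 13.8436 = 31.8436

31.8436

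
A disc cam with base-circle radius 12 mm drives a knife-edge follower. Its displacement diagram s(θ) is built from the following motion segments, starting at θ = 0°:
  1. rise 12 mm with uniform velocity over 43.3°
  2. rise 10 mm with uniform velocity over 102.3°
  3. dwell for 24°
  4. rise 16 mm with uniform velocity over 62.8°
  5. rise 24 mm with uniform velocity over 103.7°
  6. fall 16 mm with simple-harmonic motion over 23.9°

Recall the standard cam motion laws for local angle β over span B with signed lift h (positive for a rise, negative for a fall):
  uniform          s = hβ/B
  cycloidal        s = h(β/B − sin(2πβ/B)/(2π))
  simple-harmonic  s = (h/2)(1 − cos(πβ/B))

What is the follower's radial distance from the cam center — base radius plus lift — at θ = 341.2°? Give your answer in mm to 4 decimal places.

seg 1 [0°–43.3°] uniform, h=12: full span → s += 12 → s = 12.0000
seg 2 [43.3°–145.6°] uniform, h=10: full span → s += 10 → s = 22.0000
seg 3 [145.6°–169.6°] dwell: s stays 22.0000
seg 4 [169.6°–232.4°] uniform, h=16: full span → s += 16 → s = 38.0000
seg 5 [232.4°–336.1°] uniform, h=24: full span → s += 24 → s = 62.0000
seg 6 [336.1°–360°] simple-harmonic, h=-16: θ=341.2° here. β=5.1, B=23.9. -16/2·(1 − cos(π·0.2134)) = -1.7313 → s = 60.2687
radial distance = base radius + s = 12 + 60.2687 = 72.2687

72.2687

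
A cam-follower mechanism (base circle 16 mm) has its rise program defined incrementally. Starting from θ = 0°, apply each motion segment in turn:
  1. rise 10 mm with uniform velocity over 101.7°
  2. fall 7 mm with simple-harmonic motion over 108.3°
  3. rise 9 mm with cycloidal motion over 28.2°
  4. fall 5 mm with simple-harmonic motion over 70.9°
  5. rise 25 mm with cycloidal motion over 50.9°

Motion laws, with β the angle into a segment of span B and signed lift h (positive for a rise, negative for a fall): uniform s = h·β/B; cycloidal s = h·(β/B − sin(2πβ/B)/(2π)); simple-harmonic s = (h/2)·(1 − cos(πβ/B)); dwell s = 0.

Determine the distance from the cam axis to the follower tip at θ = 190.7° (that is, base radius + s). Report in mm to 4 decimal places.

seg 1 [0°–101.7°] uniform, h=10: full span → s += 10 → s = 10.0000
seg 2 [101.7°–210°] simple-harmonic, h=-7: θ=190.7° here. β=89, B=108.3. -7/2·(1 − cos(π·0.8218)) = -6.4657 → s = 3.5343
radial distance = base radius + s = 16 + 3.5343 = 19.5343

19.5343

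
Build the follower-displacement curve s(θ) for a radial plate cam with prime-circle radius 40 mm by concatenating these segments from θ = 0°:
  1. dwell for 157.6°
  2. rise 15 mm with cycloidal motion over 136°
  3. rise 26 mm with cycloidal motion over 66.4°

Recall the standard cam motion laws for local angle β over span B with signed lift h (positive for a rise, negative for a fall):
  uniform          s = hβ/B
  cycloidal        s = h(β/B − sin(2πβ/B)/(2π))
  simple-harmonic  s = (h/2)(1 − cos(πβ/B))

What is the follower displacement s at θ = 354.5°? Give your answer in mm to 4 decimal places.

seg 1 [0°–157.6°] dwell: s stays 0.0000
seg 2 [157.6°–293.6°] cycloidal, h=15: full span → s += 15 → s = 15.0000
seg 3 [293.6°–360°] cycloidal, h=26: θ=354.5° here. β=60.9, B=66.4. 26·(0.9172 − sin(2π·0.9172)/(2π)) = 25.9041 → s = 40.9041

40.9041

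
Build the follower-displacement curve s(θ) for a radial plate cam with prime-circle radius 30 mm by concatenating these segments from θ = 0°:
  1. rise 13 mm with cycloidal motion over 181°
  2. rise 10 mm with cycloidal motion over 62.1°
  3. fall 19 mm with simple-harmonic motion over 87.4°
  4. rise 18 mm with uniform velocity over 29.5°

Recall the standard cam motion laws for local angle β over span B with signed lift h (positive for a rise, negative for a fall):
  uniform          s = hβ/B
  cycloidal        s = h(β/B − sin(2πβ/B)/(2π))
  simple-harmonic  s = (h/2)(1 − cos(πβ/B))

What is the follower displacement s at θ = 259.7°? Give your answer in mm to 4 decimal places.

seg 1 [0°–181°] cycloidal, h=13: full span → s += 13 → s = 13.0000
seg 2 [181°–243.1°] cycloidal, h=10: full span → s += 10 → s = 23.0000
seg 3 [243.1°–330.5°] simple-harmonic, h=-19: θ=259.7° here. β=16.6, B=87.4. -19/2·(1 − cos(π·0.1899)) = -1.6416 → s = 21.3584

21.3584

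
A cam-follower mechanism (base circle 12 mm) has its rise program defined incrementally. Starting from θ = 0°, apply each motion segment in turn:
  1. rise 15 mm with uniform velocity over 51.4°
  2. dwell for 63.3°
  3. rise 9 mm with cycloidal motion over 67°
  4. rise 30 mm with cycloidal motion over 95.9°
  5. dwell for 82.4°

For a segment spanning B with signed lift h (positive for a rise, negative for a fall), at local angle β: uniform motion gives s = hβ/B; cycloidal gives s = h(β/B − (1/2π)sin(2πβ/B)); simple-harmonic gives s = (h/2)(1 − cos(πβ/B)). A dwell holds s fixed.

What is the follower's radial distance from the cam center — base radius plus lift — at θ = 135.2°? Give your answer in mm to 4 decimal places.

seg 1 [0°–51.4°] uniform, h=15: full span → s += 15 → s = 15.0000
seg 2 [51.4°–114.7°] dwell: s stays 15.0000
seg 3 [114.7°–181.7°] cycloidal, h=9: θ=135.2° here. β=20.5, B=67. 9·(0.3060 − sin(2π·0.3060)/(2π)) = 1.4090 → s = 16.4090
radial distance = base radius + s = 12 + 16.4090 = 28.4090

28.4090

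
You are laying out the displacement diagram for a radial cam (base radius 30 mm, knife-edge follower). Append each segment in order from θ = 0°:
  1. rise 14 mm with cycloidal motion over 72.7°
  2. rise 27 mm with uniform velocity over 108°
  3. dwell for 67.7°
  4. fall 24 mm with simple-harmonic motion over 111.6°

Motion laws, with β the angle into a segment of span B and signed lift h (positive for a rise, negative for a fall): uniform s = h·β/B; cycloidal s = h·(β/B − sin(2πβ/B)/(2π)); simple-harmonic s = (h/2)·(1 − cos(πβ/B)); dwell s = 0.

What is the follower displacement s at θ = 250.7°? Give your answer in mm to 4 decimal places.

seg 1 [0°–72.7°] cycloidal, h=14: full span → s += 14 → s = 14.0000
seg 2 [72.7°–180.7°] uniform, h=27: full span → s += 27 → s = 41.0000
seg 3 [180.7°–248.4°] dwell: s stays 41.0000
seg 4 [248.4°–360°] simple-harmonic, h=-24: θ=250.7° here. β=2.3, B=111.6. -24/2·(1 − cos(π·0.0206)) = -0.0251 → s = 40.9749

40.9749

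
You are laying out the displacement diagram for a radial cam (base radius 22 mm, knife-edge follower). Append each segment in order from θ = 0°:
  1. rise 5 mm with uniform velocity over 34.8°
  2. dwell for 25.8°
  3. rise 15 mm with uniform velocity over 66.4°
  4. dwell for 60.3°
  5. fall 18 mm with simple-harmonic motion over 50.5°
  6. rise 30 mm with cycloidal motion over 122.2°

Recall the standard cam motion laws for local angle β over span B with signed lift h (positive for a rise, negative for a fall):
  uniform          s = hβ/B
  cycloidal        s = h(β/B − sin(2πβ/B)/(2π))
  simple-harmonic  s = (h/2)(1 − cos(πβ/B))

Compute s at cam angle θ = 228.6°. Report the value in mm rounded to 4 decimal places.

seg 1 [0°–34.8°] uniform, h=5: full span → s += 5 → s = 5.0000
seg 2 [34.8°–60.6°] dwell: s stays 5.0000
seg 3 [60.6°–127°] uniform, h=15: full span → s += 15 → s = 20.0000
seg 4 [127°–187.3°] dwell: s stays 20.0000
seg 5 [187.3°–237.8°] simple-harmonic, h=-18: θ=228.6° here. β=41.3, B=50.5. -18/2·(1 − cos(π·0.8178)) = -16.5658 → s = 3.4342

3.4342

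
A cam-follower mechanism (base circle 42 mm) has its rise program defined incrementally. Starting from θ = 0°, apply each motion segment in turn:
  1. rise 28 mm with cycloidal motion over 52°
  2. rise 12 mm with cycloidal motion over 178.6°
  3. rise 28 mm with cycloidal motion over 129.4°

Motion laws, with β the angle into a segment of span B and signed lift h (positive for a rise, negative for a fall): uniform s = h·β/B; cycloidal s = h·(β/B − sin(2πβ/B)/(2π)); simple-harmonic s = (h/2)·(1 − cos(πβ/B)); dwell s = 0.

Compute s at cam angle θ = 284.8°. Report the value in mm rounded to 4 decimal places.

seg 1 [0°–52°] cycloidal, h=28: full span → s += 28 → s = 28.0000
seg 2 [52°–230.6°] cycloidal, h=12: full span → s += 12 → s = 40.0000
seg 3 [230.6°–360°] cycloidal, h=28: θ=284.8° here. β=54.2, B=129.4. 28·(0.4189 − sin(2π·0.4189)/(2π)) = 9.5531 → s = 49.5531

49.5531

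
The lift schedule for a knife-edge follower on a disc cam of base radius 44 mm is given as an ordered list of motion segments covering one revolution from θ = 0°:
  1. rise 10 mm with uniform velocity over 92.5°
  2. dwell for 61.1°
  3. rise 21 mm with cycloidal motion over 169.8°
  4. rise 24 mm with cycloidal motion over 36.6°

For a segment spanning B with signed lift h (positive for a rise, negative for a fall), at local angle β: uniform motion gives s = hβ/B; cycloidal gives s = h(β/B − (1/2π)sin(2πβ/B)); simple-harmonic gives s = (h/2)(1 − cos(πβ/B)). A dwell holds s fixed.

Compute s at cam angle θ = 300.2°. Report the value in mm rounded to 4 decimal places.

seg 1 [0°–92.5°] uniform, h=10: full span → s += 10 → s = 10.0000
seg 2 [92.5°–153.6°] dwell: s stays 10.0000
seg 3 [153.6°–323.4°] cycloidal, h=21: θ=300.2° here. β=146.6, B=169.8. 21·(0.8634 − sin(2π·0.8634)/(2π)) = 20.6603 → s = 30.6603

30.6603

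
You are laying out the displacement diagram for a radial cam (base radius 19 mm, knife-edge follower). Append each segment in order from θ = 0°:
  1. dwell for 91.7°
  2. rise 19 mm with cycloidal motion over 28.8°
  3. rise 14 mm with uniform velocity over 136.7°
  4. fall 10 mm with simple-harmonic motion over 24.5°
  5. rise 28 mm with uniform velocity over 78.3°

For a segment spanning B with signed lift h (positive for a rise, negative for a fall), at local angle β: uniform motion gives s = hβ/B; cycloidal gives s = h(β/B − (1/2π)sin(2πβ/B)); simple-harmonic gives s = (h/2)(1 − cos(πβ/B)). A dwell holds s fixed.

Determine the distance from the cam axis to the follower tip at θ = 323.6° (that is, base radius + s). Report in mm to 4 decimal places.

seg 1 [0°–91.7°] dwell: s stays 0.0000
seg 2 [91.7°–120.5°] cycloidal, h=19: full span → s += 19 → s = 19.0000
seg 3 [120.5°–257.2°] uniform, h=14: full span → s += 14 → s = 33.0000
seg 4 [257.2°–281.7°] simple-harmonic, h=-10: full span → s += -10 → s = 23.0000
seg 5 [281.7°–360°] uniform, h=28: θ=323.6° here. β=41.9, B=78.3. 28·41.9/78.3 = 14.9834 → s = 37.9834
radial distance = base radius + s = 19 + 37.9834 = 56.9834

56.9834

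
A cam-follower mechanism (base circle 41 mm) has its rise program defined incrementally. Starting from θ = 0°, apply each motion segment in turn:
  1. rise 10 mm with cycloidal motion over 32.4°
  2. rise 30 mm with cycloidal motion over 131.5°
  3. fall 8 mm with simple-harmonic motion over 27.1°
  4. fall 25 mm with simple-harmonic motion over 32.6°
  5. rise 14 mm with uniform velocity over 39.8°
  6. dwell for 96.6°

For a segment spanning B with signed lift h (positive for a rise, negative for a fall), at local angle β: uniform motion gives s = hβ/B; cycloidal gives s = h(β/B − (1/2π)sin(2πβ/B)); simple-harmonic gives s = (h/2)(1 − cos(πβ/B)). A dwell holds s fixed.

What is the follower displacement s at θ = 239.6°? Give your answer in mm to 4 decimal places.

seg 1 [0°–32.4°] cycloidal, h=10: full span → s += 10 → s = 10.0000
seg 2 [32.4°–163.9°] cycloidal, h=30: full span → s += 30 → s = 40.0000
seg 3 [163.9°–191°] simple-harmonic, h=-8: full span → s += -8 → s = 32.0000
seg 4 [191°–223.6°] simple-harmonic, h=-25: full span → s += -25 → s = 7.0000
seg 5 [223.6°–263.4°] uniform, h=14: θ=239.6° here. β=16, B=39.8. 14·16/39.8 = 5.6281 → s = 12.6281

12.6281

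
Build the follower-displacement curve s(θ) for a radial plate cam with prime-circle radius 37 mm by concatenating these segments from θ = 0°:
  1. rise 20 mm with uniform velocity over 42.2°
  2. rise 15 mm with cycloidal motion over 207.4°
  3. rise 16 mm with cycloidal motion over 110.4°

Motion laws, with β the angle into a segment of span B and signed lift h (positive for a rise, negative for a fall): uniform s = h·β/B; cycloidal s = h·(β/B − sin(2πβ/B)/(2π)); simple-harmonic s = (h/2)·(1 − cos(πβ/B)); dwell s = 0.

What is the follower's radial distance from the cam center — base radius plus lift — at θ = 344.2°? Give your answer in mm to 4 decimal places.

seg 1 [0°–42.2°] uniform, h=20: full span → s += 20 → s = 20.0000
seg 2 [42.2°–249.6°] cycloidal, h=15: full span → s += 15 → s = 35.0000
seg 3 [249.6°–360°] cycloidal, h=16: θ=344.2° here. β=94.6, B=110.4. 16·(0.8569 − sin(2π·0.8569)/(2π)) = 15.7036 → s = 50.7036
radial distance = base radius + s = 37 + 50.7036 = 87.7036

87.7036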